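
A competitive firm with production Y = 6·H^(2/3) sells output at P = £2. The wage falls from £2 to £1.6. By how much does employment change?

ΔH = 61

From P·MP_H = w with MP_H = 4·H^(-1/3), the labor demand is H(w) = (8/w)^(3).
At w = 2: H = 64. At w = 1.6: H = 125.
ΔH = 125 − 64 = 61.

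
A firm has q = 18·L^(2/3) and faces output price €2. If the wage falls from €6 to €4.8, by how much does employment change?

From P·MP_L = w with MP_L = 12·L^(-1/3), the labor demand is L(w) = (24/w)^(3).
At w = 6: L = 64. At w = 4.8: L = 125.
ΔL = 125 − 64 = 61.

ΔL = 61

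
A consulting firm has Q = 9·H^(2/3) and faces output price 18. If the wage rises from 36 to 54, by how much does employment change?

ΔH = -19

From P·MP_H = w with MP_H = 6·H^(-1/3), the labor demand is H(w) = (108/w)^(3).
At w = 36: H = 27. At w = 54: H = 8.
ΔH = 8 − 27 = -19.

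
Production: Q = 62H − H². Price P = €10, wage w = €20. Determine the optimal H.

The marginal product of H is MP_H = 62 − 2H.
A price-taking firm hires until the value of the marginal product equals the wage: P·MP_H = w, so 10·(62 − 2H) = 20.
Then 62 − 2H = 2, giving H = 30.

H* = 30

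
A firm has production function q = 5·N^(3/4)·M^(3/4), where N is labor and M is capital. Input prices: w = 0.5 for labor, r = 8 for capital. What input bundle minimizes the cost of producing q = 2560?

N* = 256, M* = 16

Cost minimization requires the marginal rate of technical substitution to equal the input-price ratio: MP_N/MP_M = w/r.
Here MP_N/MP_M = (3/4)·(M/N)/(3/4) = (M/N). Setting this equal to 0.5/8 = 0.0625 gives M = 0.0625N.
Substituting into q = 2560: 5·N^(3/4)·(0.0625N)^(3/4) = 2560.
Solving, N = 256 and M = 16.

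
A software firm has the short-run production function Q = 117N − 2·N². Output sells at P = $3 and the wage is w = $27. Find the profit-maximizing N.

N* = 27

The marginal product of N is MP_N = 117 − 4N.
A price-taking firm hires until the value of the marginal product equals the wage: P·MP_N = w, so 3·(117 − 4N) = 27.
Then 117 − 4N = 9, giving N = 27.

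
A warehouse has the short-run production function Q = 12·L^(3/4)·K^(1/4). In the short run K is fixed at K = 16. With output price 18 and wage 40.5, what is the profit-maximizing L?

With K = 16, MP_L = (3/4)·12·L^(-1/4)·16^(1/4) = 18·L^(-1/4).
Profit maximization for a price taker requires P·MP_L = w: 18·18·L^(-1/4) = 40.5.
So L^(-1/4) = 0.125, which gives L = 4096.

L* = 4096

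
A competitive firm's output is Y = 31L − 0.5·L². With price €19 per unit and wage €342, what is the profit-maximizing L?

L* = 13

The marginal product of L is MP_L = 31 − L.
A price-taking firm hires until the value of the marginal product equals the wage: P·MP_L = w, so 19·(31 − L) = 342.
Then 31 − L = 18, giving L = 13.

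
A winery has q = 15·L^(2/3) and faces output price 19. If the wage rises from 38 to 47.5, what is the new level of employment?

L* = 64

From P·MP_L = w with MP_L = 10·L^(-1/3), the labor demand is L(w) = (190/w)^(3).
At w = 38: L = 125. At w = 47.5: L = 64.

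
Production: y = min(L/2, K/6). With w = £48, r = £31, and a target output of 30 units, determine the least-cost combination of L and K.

With a fixed-proportions technology, the cost-minimizing bundle uses no slack in either input: L/2 = K/6 = y.
So L = 2·30 = 60 and K = 6·30 = 180.

L* = 60, K* = 180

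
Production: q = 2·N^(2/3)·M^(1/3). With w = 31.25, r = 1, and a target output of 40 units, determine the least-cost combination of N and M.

Cost minimization requires the marginal rate of technical substitution to equal the input-price ratio: MP_N/MP_M = w/r.
Here MP_N/MP_M = (2/3)·(M/N)/(1/3) = 2·(M/N). Setting this equal to 31.25/1 = 31.25 gives M = 15.625N.
Substituting into q = 40: 2·N^(2/3)·(15.625N)^(1/3) = 40.
Solving, N = 8 and M = 125.

N* = 8, M* = 125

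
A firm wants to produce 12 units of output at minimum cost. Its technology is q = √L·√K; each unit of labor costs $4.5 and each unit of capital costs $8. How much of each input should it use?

Cost minimization requires the marginal rate of technical substitution to equal the input-price ratio: MP_L/MP_K = w/r.
Here MP_L/MP_K = (1/2)·(K/L)/(1/2) = (K/L). Setting this equal to 4.5/8 = 0.5625 gives K = 0.5625L.
Substituting into q = 12: L^(1/2)·(0.5625L)^(1/2) = 12.
Solving, L = 16 and K = 9.

L* = 16, K* = 9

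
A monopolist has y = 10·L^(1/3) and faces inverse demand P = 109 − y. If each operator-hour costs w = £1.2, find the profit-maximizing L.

L* = 125

Marginal revenue from the inverse demand is MR = 109 − 2y.
The marginal product is MP_L = (10/3)·L^(-2/3).
A monopolist hires until marginal revenue product equals the wage: MR·MP_L = w.
At L, y = 10·L^(1/3). Substituting and solving: (109 − 20·L^(1/3))·(10/3)·L^(-2/3) = 1.2 gives L = 125.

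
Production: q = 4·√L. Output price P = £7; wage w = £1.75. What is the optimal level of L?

L* = 64

MP_L = (1/2)·4·L^(-1/2) = 2·L^(-1/2).
Profit maximization for a price taker requires P·MP_L = w: 7·2·L^(-1/2) = 1.75.
So L^(-1/2) = 0.125, which gives L = 64.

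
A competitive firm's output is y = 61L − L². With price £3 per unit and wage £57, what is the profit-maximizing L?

L* = 21

The marginal product of L is MP_L = 61 − 2L.
A price-taking firm hires until the value of the marginal product equals the wage: P·MP_L = w, so 3·(61 − 2L) = 57.
Then 61 − 2L = 19, giving L = 21.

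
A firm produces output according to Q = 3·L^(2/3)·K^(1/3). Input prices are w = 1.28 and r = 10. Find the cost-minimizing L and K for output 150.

Cost minimization requires the marginal rate of technical substitution to equal the input-price ratio: MP_L/MP_K = w/r.
Here MP_L/MP_K = (2/3)·(K/L)/(1/3) = 2·(K/L). Setting this equal to 1.28/10 = 0.128 gives K = 0.064L.
Substituting into Q = 150: 3·L^(2/3)·(0.064L)^(1/3) = 150.
Solving, L = 125 and K = 8.

L* = 125, K* = 8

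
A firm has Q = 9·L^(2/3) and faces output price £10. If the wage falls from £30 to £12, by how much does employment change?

ΔL = 117

From P·MP_L = w with MP_L = 6·L^(-1/3), the labor demand is L(w) = (60/w)^(3).
At w = 30: L = 8. At w = 12: L = 125.
ΔL = 125 − 8 = 117.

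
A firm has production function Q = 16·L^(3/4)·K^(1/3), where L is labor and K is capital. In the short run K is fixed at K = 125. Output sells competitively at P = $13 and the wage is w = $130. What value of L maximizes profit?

L* = 1296

With K = 125, MP_L = (3/4)·16·L^(-1/4)·125^(1/3) = 60·L^(-1/4).
Profit maximization for a price taker requires P·MP_L = w: 13·60·L^(-1/4) = 130.
So L^(-1/4) = 1/6, which gives L = 1296.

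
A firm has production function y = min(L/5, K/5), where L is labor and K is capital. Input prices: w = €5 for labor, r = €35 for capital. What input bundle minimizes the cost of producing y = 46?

With a fixed-proportions technology, the cost-minimizing bundle uses no slack in either input: L/5 = K/5 = y.
So L = 5·46 = 230 and K = 5·46 = 230.

L* = 230, K* = 230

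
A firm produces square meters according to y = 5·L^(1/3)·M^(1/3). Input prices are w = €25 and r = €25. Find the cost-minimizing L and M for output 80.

L* = 64, M* = 64

Cost minimization requires the marginal rate of technical substitution to equal the input-price ratio: MP_L/MP_M = w/r.
Here MP_L/MP_M = (1/3)·(M/L)/(1/3) = (M/L). Setting this equal to 25/25 = 1 gives M = L.
Substituting into y = 80: 5·L^(1/3)·(L)^(1/3) = 80.
Solving, L = 64 and M = 64.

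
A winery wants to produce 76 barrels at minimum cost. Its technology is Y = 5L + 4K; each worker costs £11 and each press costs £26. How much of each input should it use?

L* = 15.2, K* = 0

The inputs are perfect substitutes, so the firm uses whichever has the lower cost per unit of output.
Cost per unit of output via L is w/5 = 2.2; via K it is r/4 = 6.5. L is cheaper.
Producing Y = 76 with L alone: L = 15.2, K = 0.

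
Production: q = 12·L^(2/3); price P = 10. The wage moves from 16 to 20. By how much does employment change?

ΔL = -61

From P·MP_L = w with MP_L = 8·L^(-1/3), the labor demand is L(w) = (80/w)^(3).
At w = 16: L = 125. At w = 20: L = 64.
ΔL = 64 − 125 = -61.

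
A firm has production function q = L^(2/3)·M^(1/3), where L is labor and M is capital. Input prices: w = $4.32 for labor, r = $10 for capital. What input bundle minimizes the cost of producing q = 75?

Cost minimization requires the marginal rate of technical substitution to equal the input-price ratio: MP_L/MP_M = w/r.
Here MP_L/MP_M = (2/3)·(M/L)/(1/3) = 2·(M/L). Setting this equal to 4.32/10 = 0.432 gives M = 0.216L.
Substituting into q = 75: L^(2/3)·(0.216L)^(1/3) = 75.
Solving, L = 125 and M = 27.

L* = 125, M* = 27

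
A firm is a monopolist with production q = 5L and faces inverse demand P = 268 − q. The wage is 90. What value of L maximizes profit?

L* = 25

Marginal revenue from the inverse demand is MR = 268 − 2q.
The marginal product is MP_L = 5.
A monopolist hires until marginal revenue product equals the wage: MR·MP_L = w.
(268 − 10L)·5 = 90, so L = 25.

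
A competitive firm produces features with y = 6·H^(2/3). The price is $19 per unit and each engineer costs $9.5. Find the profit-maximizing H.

MP_H = (2/3)·6·H^(-1/3) = 4·H^(-1/3).
Profit maximization for a price taker requires P·MP_H = w: 19·4·H^(-1/3) = 9.5.
So H^(-1/3) = 0.125, which gives H = 512.

H* = 512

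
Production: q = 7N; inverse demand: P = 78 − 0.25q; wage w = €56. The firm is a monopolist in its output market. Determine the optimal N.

N* = 20

Marginal revenue from the inverse demand is MR = 78 − 0.5q.
The marginal product is MP_N = 7.
A monopolist hires until marginal revenue product equals the wage: MR·MP_N = w.
(78 − 3.5N)·7 = 56, so N = 20.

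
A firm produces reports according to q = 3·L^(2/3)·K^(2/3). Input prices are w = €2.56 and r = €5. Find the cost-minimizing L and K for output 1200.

L* = 125, K* = 64

Cost minimization requires the marginal rate of technical substitution to equal the input-price ratio: MP_L/MP_K = w/r.
Here MP_L/MP_K = (2/3)·(K/L)/(2/3) = (K/L). Setting this equal to 2.56/5 = 0.512 gives K = 0.512L.
Substituting into q = 1200: 3·L^(2/3)·(0.512L)^(2/3) = 1200.
Solving, L = 125 and K = 64.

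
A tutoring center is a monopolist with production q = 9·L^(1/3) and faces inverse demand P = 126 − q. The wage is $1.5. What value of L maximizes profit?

L* = 216

Marginal revenue from the inverse demand is MR = 126 − 2q.
The marginal product is MP_L = 3·L^(-2/3).
A monopolist hires until marginal revenue product equals the wage: MR·MP_L = w.
At L, q = 9·L^(1/3). Substituting and solving: (126 − 18·L^(1/3))·3·L^(-2/3) = 1.5 gives L = 216.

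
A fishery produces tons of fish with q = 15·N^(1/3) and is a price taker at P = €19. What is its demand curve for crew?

N(w) = (95/w)^(3/2)

MP_N = (1/3)·15·N^(-2/3) = 5·N^(-2/3).
Setting P·MP_N = w: 95·N^(-2/3) = w.
Solving for N: N^(-2/3) = w/95, so N = (95/w)^(3/2).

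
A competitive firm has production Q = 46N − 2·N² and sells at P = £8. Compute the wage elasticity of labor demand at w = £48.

From P·MP_N = w with MP_N = 46 − 4N, labor demand is N(w) = (46 − w/8)/4.
dN/dw = −1/(32) = -0.03125.
At w = 48, N = 10, so ε = (dN/dw)·(w/N) = (-0.03125)·(48/10) = -0.15.

ε = -0.15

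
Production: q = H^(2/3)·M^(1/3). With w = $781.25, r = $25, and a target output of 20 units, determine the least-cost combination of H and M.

Cost minimization requires the marginal rate of technical substitution to equal the input-price ratio: MP_H/MP_M = w/r.
Here MP_H/MP_M = (2/3)·(M/H)/(1/3) = 2·(M/H). Setting this equal to 781.25/25 = 31.25 gives M = 15.625H.
Substituting into q = 20: H^(2/3)·(15.625H)^(1/3) = 20.
Solving, H = 8 and M = 125.

H* = 8, M* = 125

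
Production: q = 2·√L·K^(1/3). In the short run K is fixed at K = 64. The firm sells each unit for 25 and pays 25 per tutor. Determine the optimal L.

L* = 16

With K = 64, MP_L = (1/2)·2·L^(-1/2)·64^(1/3) = 4·L^(-1/2).
Profit maximization for a price taker requires P·MP_L = w: 25·4·L^(-1/2) = 25.
So L^(-1/2) = 0.25, which gives L = 16.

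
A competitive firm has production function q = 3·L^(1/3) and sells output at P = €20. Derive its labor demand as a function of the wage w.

L(w) = (20/w)^(3/2)

MP_L = (1/3)·3·L^(-2/3) = L^(-2/3).
Setting P·MP_L = w: 20·L^(-2/3) = w.
Solving for L: L^(-2/3) = w/20, so L = (20/w)^(3/2).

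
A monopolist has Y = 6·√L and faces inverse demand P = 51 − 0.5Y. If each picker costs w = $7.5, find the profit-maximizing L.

L* = 36

Marginal revenue from the inverse demand is MR = 51 − Y.
The marginal product is MP_L = 3·L^(-1/2).
A monopolist hires until marginal revenue product equals the wage: MR·MP_L = w.
At L, Y = 6·√L. Substituting and solving: (51 − 6·√L)·3·L^(-1/2) = 7.5 gives L = 36.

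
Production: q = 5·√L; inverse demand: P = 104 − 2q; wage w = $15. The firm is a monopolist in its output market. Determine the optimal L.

L* = 16

Marginal revenue from the inverse demand is MR = 104 − 4q.
The marginal product is MP_L = 2.5·L^(-1/2).
A monopolist hires until marginal revenue product equals the wage: MR·MP_L = w.
At L, q = 5·√L. Substituting and solving: (104 − 20·√L)·2.5·L^(-1/2) = 15 gives L = 16.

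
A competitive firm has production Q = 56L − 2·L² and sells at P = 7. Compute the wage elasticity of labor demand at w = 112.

ε = -0.4

From P·MP_L = w with MP_L = 56 − 4L, labor demand is L(w) = (56 − w/7)/4.
dL/dw = −1/(28) = -1/28.
At w = 112, L = 10, so ε = (dL/dw)·(w/L) = (-1/28)·(112/10) = -0.4.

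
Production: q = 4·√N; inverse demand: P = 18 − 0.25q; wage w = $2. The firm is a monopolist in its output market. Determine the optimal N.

Marginal revenue from the inverse demand is MR = 18 − 0.5q.
The marginal product is MP_N = 2·N^(-1/2).
A monopolist hires until marginal revenue product equals the wage: MR·MP_N = w.
At N, q = 4·√N. Substituting and solving: (18 − 2·√N)·2·N^(-1/2) = 2 gives N = 36.

N* = 36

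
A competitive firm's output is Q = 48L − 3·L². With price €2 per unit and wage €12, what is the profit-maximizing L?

L* = 7

The marginal product of L is MP_L = 48 − 6L.
A price-taking firm hires until the value of the marginal product equals the wage: P·MP_L = w, so 2·(48 − 6L) = 12.
Then 48 − 6L = 6, giving L = 7.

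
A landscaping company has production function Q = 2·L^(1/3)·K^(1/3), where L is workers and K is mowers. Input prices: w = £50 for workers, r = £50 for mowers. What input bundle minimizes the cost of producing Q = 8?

Cost minimization requires the marginal rate of technical substitution to equal the input-price ratio: MP_L/MP_K = w/r.
Here MP_L/MP_K = (1/3)·(K/L)/(1/3) = (K/L). Setting this equal to 50/50 = 1 gives K = L.
Substituting into Q = 8: 2·L^(1/3)·(L)^(1/3) = 8.
Solving, L = 8 and K = 8.

L* = 8, K* = 8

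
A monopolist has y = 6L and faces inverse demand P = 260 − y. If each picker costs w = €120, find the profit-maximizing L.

Marginal revenue from the inverse demand is MR = 260 − 2y.
The marginal product is MP_L = 6.
A monopolist hires until marginal revenue product equals the wage: MR·MP_L = w.
(260 − 12L)·6 = 120, so L = 20.

L* = 20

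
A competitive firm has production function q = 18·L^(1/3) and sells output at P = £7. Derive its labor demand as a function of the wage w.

L(w) = (42/w)^(3/2)

MP_L = (1/3)·18·L^(-2/3) = 6·L^(-2/3).
Setting P·MP_L = w: 42·L^(-2/3) = w.
Solving for L: L^(-2/3) = w/42, so L = (42/w)^(3/2).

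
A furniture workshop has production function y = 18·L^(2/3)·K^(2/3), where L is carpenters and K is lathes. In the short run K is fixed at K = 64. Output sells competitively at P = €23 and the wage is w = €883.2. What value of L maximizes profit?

L* = 125

With K = 64, MP_L = (2/3)·18·L^(-1/3)·64^(2/3) = 192·L^(-1/3).
Profit maximization for a price taker requires P·MP_L = w: 23·192·L^(-1/3) = 883.2.
So L^(-1/3) = 0.2, which gives L = 125.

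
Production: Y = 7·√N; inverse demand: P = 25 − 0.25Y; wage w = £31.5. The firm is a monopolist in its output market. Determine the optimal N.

Marginal revenue from the inverse demand is MR = 25 − 0.5Y.
The marginal product is MP_N = 3.5·N^(-1/2).
A monopolist hires until marginal revenue product equals the wage: MR·MP_N = w.
At N, Y = 7·√N. Substituting and solving: (25 − 3.5·√N)·3.5·N^(-1/2) = 31.5 gives N = 4.

N* = 4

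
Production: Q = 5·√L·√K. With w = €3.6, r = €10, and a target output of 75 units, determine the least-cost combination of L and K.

L* = 25, K* = 9

Cost minimization requires the marginal rate of technical substitution to equal the input-price ratio: MP_L/MP_K = w/r.
Here MP_L/MP_K = (1/2)·(K/L)/(1/2) = (K/L). Setting this equal to 3.6/10 = 0.36 gives K = 0.36L.
Substituting into Q = 75: 5·L^(1/2)·(0.36L)^(1/2) = 75.
Solving, L = 25 and K = 9.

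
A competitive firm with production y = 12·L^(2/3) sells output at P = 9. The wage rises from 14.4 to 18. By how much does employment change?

ΔL = -61

From P·MP_L = w with MP_L = 8·L^(-1/3), the labor demand is L(w) = (72/w)^(3).
At w = 14.4: L = 125. At w = 18: L = 64.
ΔL = 64 − 125 = -61.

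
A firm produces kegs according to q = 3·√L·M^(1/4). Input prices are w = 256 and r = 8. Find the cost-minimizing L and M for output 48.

Cost minimization requires the marginal rate of technical substitution to equal the input-price ratio: MP_L/MP_M = w/r.
Here MP_L/MP_M = (1/2)·(M/L)/(1/4) = 2·(M/L). Setting this equal to 256/8 = 32 gives M = 16L.
Substituting into q = 48: 3·L^(1/2)·(16L)^(1/4) = 48.
Solving, L = 16 and M = 256.

L* = 16, M* = 256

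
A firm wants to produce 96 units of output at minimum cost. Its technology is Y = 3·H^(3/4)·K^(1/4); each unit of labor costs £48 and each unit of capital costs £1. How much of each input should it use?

H* = 16, K* = 256

Cost minimization requires the marginal rate of technical substitution to equal the input-price ratio: MP_H/MP_K = w/r.
Here MP_H/MP_K = (3/4)·(K/H)/(1/4) = 3·(K/H). Setting this equal to 48/1 = 48 gives K = 16H.
Substituting into Y = 96: 3·H^(3/4)·(16H)^(1/4) = 96.
Solving, H = 16 and K = 256.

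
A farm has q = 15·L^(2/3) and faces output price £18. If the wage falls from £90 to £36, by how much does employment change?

ΔL = 117

From P·MP_L = w with MP_L = 10·L^(-1/3), the labor demand is L(w) = (180/w)^(3).
At w = 90: L = 8. At w = 36: L = 125.
ΔL = 125 − 8 = 117.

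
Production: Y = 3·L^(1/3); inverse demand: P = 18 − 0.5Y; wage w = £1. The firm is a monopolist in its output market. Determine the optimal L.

Marginal revenue from the inverse demand is MR = 18 − Y.
The marginal product is MP_L = L^(-2/3).
A monopolist hires until marginal revenue product equals the wage: MR·MP_L = w.
At L, Y = 3·L^(1/3). Substituting and solving: (18 − 3·L^(1/3))·L^(-2/3) = 1 gives L = 27.

L* = 27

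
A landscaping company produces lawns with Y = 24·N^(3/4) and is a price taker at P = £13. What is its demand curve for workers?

MP_N = (3/4)·24·N^(-1/4) = 18·N^(-1/4).
Setting P·MP_N = w: 234·N^(-1/4) = w.
Solving for N: N^(-1/4) = w/234, so N = (234/w)^(4).

N(w) = (234/w)^(4)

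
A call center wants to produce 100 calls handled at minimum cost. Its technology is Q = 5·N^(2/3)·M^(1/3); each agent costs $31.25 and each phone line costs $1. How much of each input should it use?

N* = 8, M* = 125

Cost minimization requires the marginal rate of technical substitution to equal the input-price ratio: MP_N/MP_M = w/r.
Here MP_N/MP_M = (2/3)·(M/N)/(1/3) = 2·(M/N). Setting this equal to 31.25/1 = 31.25 gives M = 15.625N.
Substituting into Q = 100: 5·N^(2/3)·(15.625N)^(1/3) = 100.
Solving, N = 8 and M = 125.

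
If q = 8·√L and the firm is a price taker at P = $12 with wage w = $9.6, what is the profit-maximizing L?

L* = 25

MP_L = (1/2)·8·L^(-1/2) = 4·L^(-1/2).
Profit maximization for a price taker requires P·MP_L = w: 12·4·L^(-1/2) = 9.6.
So L^(-1/2) = 0.2, which gives L = 25.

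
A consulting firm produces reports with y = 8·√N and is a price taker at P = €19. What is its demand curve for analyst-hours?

N(w) = 5776/w²

MP_N = (1/2)·8·N^(-1/2) = 4·N^(-1/2).
Setting P·MP_N = w: 76·N^(-1/2) = w.
Solving for N: N^(-1/2) = w/76, so N = (76/w)^(2).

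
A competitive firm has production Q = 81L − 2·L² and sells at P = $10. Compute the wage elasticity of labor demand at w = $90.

ε = -0.125

From P·MP_L = w with MP_L = 81 − 4L, labor demand is L(w) = (81 − w/10)/4.
dL/dw = −1/(40) = -0.025.
At w = 90, L = 18, so ε = (dL/dw)·(w/L) = (-0.025)·(90/18) = -0.125.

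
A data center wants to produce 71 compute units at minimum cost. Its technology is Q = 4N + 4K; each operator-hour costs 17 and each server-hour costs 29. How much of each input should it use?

The inputs are perfect substitutes, so the firm uses whichever has the lower cost per unit of output.
Cost per unit of output via N is w/4 = 4.25; via K it is r/4 = 7.25. N is cheaper.
Producing Q = 71 with N alone: N = 17.75, K = 0.

N* = 17.75, K* = 0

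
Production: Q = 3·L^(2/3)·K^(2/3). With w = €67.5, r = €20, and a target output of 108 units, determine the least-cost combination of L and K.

L* = 8, K* = 27

Cost minimization requires the marginal rate of technical substitution to equal the input-price ratio: MP_L/MP_K = w/r.
Here MP_L/MP_K = (2/3)·(K/L)/(2/3) = (K/L). Setting this equal to 67.5/20 = 3.375 gives K = 3.375L.
Substituting into Q = 108: 3·L^(2/3)·(3.375L)^(2/3) = 108.
Solving, L = 8 and K = 27.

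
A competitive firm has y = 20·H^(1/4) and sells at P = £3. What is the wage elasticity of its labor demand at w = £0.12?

ε = -4/3

MP_H = (1/4)·20·H^(-3/4), so P·MP_H = w gives 15·H^(-3/4) = w.
Solving, H(w) = (15/w)^(4/3). This is a constant-elasticity form: H ∝ w^(−4/3), so ε = −4/3.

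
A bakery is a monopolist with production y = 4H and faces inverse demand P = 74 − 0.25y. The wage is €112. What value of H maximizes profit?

Marginal revenue from the inverse demand is MR = 74 − 0.5y.
The marginal product is MP_H = 4.
A monopolist hires until marginal revenue product equals the wage: MR·MP_H = w.
(74 − 2H)·4 = 112, so H = 23.

H* = 23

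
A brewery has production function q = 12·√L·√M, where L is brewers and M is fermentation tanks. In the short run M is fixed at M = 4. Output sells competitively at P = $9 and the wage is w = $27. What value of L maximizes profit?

With M = 4, MP_L = (1/2)·12·L^(-1/2)·4^(1/2) = 12·L^(-1/2).
Profit maximization for a price taker requires P·MP_L = w: 9·12·L^(-1/2) = 27.
So L^(-1/2) = 0.25, which gives L = 16.

L* = 16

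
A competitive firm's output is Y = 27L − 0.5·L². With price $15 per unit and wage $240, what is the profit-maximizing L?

The marginal product of L is MP_L = 27 − L.
A price-taking firm hires until the value of the marginal product equals the wage: P·MP_L = w, so 15·(27 − L) = 240.
Then 27 − L = 16, giving L = 11.

L* = 11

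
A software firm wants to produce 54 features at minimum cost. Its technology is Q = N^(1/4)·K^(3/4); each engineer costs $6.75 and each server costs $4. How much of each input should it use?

Cost minimization requires the marginal rate of technical substitution to equal the input-price ratio: MP_N/MP_K = w/r.
Here MP_N/MP_K = (1/4)·(K/N)/(3/4) = (1/3)·(K/N). Setting this equal to 6.75/4 = 1.6875 gives K = 5.0625N.
Substituting into Q = 54: N^(1/4)·(5.0625N)^(3/4) = 54.
Solving, N = 16 and K = 81.

N* = 16, K* = 81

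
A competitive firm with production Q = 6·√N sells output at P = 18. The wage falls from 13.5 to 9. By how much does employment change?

ΔN = 20

From P·MP_N = w with MP_N = 3·N^(-1/2), the labor demand is N(w) = (54/w)^(2).
At w = 13.5: N = 16. At w = 9: N = 36.
ΔN = 36 − 16 = 20.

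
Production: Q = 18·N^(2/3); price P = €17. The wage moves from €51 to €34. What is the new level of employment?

From P·MP_N = w with MP_N = 12·N^(-1/3), the labor demand is N(w) = (204/w)^(3).
At w = 51: N = 64. At w = 34: N = 216.

N* = 216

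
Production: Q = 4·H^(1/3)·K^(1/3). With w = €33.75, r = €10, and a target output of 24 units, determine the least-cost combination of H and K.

Cost minimization requires the marginal rate of technical substitution to equal the input-price ratio: MP_H/MP_K = w/r.
Here MP_H/MP_K = (1/3)·(K/H)/(1/3) = (K/H). Setting this equal to 33.75/10 = 3.375 gives K = 3.375H.
Substituting into Q = 24: 4·H^(1/3)·(3.375H)^(1/3) = 24.
Solving, H = 8 and K = 27.

H* = 8, K* = 27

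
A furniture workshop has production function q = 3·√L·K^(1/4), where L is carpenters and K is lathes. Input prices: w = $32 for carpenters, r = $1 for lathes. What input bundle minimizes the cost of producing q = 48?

Cost minimization requires the marginal rate of technical substitution to equal the input-price ratio: MP_L/MP_K = w/r.
Here MP_L/MP_K = (1/2)·(K/L)/(1/4) = 2·(K/L). Setting this equal to 32/1 = 32 gives K = 16L.
Substituting into q = 48: 3·L^(1/2)·(16L)^(1/4) = 48.
Solving, L = 16 and K = 256.

L* = 16, K* = 256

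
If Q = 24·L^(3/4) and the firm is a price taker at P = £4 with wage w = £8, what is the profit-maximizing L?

L* = 6561

MP_L = (3/4)·24·L^(-1/4) = 18·L^(-1/4).
Profit maximization for a price taker requires P·MP_L = w: 4·18·L^(-1/4) = 8.
So L^(-1/4) = 1/9, which gives L = 6561.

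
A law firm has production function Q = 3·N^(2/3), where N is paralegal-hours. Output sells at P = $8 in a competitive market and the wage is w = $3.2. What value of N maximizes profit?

MP_N = (2/3)·3·N^(-1/3) = 2·N^(-1/3).
Profit maximization for a price taker requires P·MP_N = w: 8·2·N^(-1/3) = 3.2.
So N^(-1/3) = 0.2, which gives N = 125.

N* = 125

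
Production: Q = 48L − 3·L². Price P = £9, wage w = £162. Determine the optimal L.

L* = 5

The marginal product of L is MP_L = 48 − 6L.
A price-taking firm hires until the value of the marginal product equals the wage: P·MP_L = w, so 9·(48 − 6L) = 162.
Then 48 − 6L = 18, giving L = 5.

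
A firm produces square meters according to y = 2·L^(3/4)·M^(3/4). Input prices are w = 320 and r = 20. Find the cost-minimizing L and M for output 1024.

Cost minimization requires the marginal rate of technical substitution to equal the input-price ratio: MP_L/MP_M = w/r.
Here MP_L/MP_M = (3/4)·(M/L)/(3/4) = (M/L). Setting this equal to 320/20 = 16 gives M = 16L.
Substituting into y = 1024: 2·L^(3/4)·(16L)^(3/4) = 1024.
Solving, L = 16 and M = 256.

L* = 16, M* = 256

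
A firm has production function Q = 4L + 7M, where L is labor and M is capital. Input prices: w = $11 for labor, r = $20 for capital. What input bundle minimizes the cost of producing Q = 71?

The inputs are perfect substitutes, so the firm uses whichever has the lower cost per unit of output.
Cost per unit of output via L is w/4 = 2.75; via M it is r/7 = 20/7. L is cheaper.
Producing Q = 71 with L alone: L = 17.75, M = 0.

L* = 17.75, M* = 0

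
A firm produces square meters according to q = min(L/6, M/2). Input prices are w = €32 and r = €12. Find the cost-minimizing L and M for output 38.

With a fixed-proportions technology, the cost-minimizing bundle uses no slack in either input: L/6 = M/2 = q.
So L = 6·38 = 228 and M = 2·38 = 76.

L* = 228, M* = 76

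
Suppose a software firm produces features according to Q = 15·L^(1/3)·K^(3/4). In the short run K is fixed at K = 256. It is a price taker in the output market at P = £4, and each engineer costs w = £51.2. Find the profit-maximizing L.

L* = 125

With K = 256, MP_L = (1/3)·15·L^(-2/3)·256^(3/4) = 320·L^(-2/3).
Profit maximization for a price taker requires P·MP_L = w: 4·320·L^(-2/3) = 51.2.
So L^(-2/3) = 0.04, which gives L = 125.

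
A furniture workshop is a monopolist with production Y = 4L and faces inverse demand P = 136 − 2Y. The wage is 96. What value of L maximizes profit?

L* = 7

Marginal revenue from the inverse demand is MR = 136 − 4Y.
The marginal product is MP_L = 4.
A monopolist hires until marginal revenue product equals the wage: MR·MP_L = w.
(136 − 16L)·4 = 96, so L = 7.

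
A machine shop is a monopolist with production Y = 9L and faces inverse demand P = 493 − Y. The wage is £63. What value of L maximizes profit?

L* = 27

Marginal revenue from the inverse demand is MR = 493 − 2Y.
The marginal product is MP_L = 9.
A monopolist hires until marginal revenue product equals the wage: MR·MP_L = w.
(493 − 18L)·9 = 63, so L = 27.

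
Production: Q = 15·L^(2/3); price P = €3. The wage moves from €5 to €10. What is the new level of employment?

From P·MP_L = w with MP_L = 10·L^(-1/3), the labor demand is L(w) = (30/w)^(3).
At w = 5: L = 216. At w = 10: L = 27.

L* = 27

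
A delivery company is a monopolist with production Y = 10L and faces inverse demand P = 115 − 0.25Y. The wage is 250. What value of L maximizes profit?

L* = 18

Marginal revenue from the inverse demand is MR = 115 − 0.5Y.
The marginal product is MP_L = 10.
A monopolist hires until marginal revenue product equals the wage: MR·MP_L = w.
(115 − 5L)·10 = 250, so L = 18.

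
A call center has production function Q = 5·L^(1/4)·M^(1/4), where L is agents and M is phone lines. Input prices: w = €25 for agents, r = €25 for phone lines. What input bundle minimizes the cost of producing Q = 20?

Cost minimization requires the marginal rate of technical substitution to equal the input-price ratio: MP_L/MP_M = w/r.
Here MP_L/MP_M = (1/4)·(M/L)/(1/4) = (M/L). Setting this equal to 25/25 = 1 gives M = L.
Substituting into Q = 20: 5·L^(1/4)·(L)^(1/4) = 20.
Solving, L = 16 and M = 16.

L* = 16, M* = 16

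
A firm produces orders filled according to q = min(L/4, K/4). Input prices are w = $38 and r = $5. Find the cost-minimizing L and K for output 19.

L* = 76, K* = 76

With a fixed-proportions technology, the cost-minimizing bundle uses no slack in either input: L/4 = K/4 = q.
So L = 4·19 = 76 and K = 4·19 = 76.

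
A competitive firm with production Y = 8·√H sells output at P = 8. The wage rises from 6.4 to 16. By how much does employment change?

ΔH = -21

From P·MP_H = w with MP_H = 4·H^(-1/2), the labor demand is H(w) = (32/w)^(2).
At w = 6.4: H = 25. At w = 16: H = 4.
ΔH = 4 − 25 = -21.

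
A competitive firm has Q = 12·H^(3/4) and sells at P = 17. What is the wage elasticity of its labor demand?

MP_H = (3/4)·12·H^(-1/4), so P·MP_H = w gives 153·H^(-1/4) = w.
Solving, H(w) = (153/w)^(4). This is a constant-elasticity form: H ∝ w^(−4), so ε = −4.

ε = -4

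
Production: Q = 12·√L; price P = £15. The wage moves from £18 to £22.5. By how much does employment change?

From P·MP_L = w with MP_L = 6·L^(-1/2), the labor demand is L(w) = (90/w)^(2).
At w = 18: L = 25. At w = 22.5: L = 16.
ΔL = 16 − 25 = -9.

ΔL = -9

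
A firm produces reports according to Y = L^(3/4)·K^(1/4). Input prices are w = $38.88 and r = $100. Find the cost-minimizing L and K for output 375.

L* = 625, K* = 81

Cost minimization requires the marginal rate of technical substitution to equal the input-price ratio: MP_L/MP_K = w/r.
Here MP_L/MP_K = (3/4)·(K/L)/(1/4) = 3·(K/L). Setting this equal to 38.88/100 = 0.3888 gives K = 0.1296L.
Substituting into Y = 375: L^(3/4)·(0.1296L)^(1/4) = 375.
Solving, L = 625 and K = 81.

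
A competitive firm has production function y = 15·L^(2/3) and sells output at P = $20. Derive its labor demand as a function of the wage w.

MP_L = (2/3)·15·L^(-1/3) = 10·L^(-1/3).
Setting P·MP_L = w: 200·L^(-1/3) = w.
Solving for L: L^(-1/3) = w/200, so L = (200/w)^(3).

L(w) = 8000000/w³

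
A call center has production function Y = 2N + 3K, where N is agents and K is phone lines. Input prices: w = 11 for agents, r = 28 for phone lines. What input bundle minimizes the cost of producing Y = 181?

N* = 90.5, K* = 0

The inputs are perfect substitutes, so the firm uses whichever has the lower cost per unit of output.
Cost per unit of output via N is w/2 = 5.5; via K it is r/3 = 28/3. N is cheaper.
Producing Y = 181 with N alone: N = 90.5, K = 0.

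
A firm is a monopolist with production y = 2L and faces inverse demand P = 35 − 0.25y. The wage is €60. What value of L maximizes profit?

Marginal revenue from the inverse demand is MR = 35 − 0.5y.
The marginal product is MP_L = 2.
A monopolist hires until marginal revenue product equals the wage: MR·MP_L = w.
(35 − L)·2 = 60, so L = 5.

L* = 5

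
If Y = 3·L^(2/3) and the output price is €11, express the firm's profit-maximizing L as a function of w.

L(w) = 10648/w³

MP_L = (2/3)·3·L^(-1/3) = 2·L^(-1/3).
Setting P·MP_L = w: 22·L^(-1/3) = w.
Solving for L: L^(-1/3) = w/22, so L = (22/w)^(3).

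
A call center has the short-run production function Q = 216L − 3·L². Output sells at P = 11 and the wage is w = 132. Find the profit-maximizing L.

The marginal product of L is MP_L = 216 − 6L.
A price-taking firm hires until the value of the marginal product equals the wage: P·MP_L = w, so 11·(216 − 6L) = 132.
Then 216 − 6L = 12, giving L = 34.

L* = 34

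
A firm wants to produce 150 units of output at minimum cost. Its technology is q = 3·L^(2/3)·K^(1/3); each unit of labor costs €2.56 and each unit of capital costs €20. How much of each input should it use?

L* = 125, K* = 8

Cost minimization requires the marginal rate of technical substitution to equal the input-price ratio: MP_L/MP_K = w/r.
Here MP_L/MP_K = (2/3)·(K/L)/(1/3) = 2·(K/L). Setting this equal to 2.56/20 = 0.128 gives K = 0.064L.
Substituting into q = 150: 3·L^(2/3)·(0.064L)^(1/3) = 150.
Solving, L = 125 and K = 8.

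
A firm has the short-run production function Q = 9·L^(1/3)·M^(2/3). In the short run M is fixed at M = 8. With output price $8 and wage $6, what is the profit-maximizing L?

L* = 64

With M = 8, MP_L = (1/3)·9·L^(-2/3)·8^(2/3) = 12·L^(-2/3).
Profit maximization for a price taker requires P·MP_L = w: 8·12·L^(-2/3) = 6.
So L^(-2/3) = 0.0625, which gives L = 64.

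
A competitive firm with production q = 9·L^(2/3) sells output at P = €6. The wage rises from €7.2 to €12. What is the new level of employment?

From P·MP_L = w with MP_L = 6·L^(-1/3), the labor demand is L(w) = (36/w)^(3).
At w = 7.2: L = 125. At w = 12: L = 27.

L* = 27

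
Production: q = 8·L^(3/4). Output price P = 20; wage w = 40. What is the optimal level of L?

L* = 81

MP_L = (3/4)·8·L^(-1/4) = 6·L^(-1/4).
Profit maximization for a price taker requires P·MP_L = w: 20·6·L^(-1/4) = 40.
So L^(-1/4) = 1/3, which gives L = 81.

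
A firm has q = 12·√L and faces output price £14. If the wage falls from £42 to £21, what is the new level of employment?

L* = 16

From P·MP_L = w with MP_L = 6·L^(-1/2), the labor demand is L(w) = (84/w)^(2).
At w = 42: L = 4. At w = 21: L = 16.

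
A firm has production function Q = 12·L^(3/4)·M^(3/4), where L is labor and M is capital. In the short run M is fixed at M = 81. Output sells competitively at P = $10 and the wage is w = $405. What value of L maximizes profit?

L* = 1296

With M = 81, MP_L = (3/4)·12·L^(-1/4)·81^(3/4) = 243·L^(-1/4).
Profit maximization for a price taker requires P·MP_L = w: 10·243·L^(-1/4) = 405.
So L^(-1/4) = 1/6, which gives L = 1296.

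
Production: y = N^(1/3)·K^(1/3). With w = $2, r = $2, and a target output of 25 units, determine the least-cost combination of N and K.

N* = 125, K* = 125

Cost minimization requires the marginal rate of technical substitution to equal the input-price ratio: MP_N/MP_K = w/r.
Here MP_N/MP_K = (1/3)·(K/N)/(1/3) = (K/N). Setting this equal to 2/2 = 1 gives K = N.
Substituting into y = 25: N^(1/3)·(N)^(1/3) = 25.
Solving, N = 125 and K = 125.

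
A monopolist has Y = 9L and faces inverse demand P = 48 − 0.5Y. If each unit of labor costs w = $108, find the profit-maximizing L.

L* = 4

Marginal revenue from the inverse demand is MR = 48 − Y.
The marginal product is MP_L = 9.
A monopolist hires until marginal revenue product equals the wage: MR·MP_L = w.
(48 − 9L)·9 = 108, so L = 4.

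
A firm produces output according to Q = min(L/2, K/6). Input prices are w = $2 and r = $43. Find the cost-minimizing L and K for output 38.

L* = 76, K* = 228

With a fixed-proportions technology, the cost-minimizing bundle uses no slack in either input: L/2 = K/6 = Q.
So L = 2·38 = 76 and K = 6·38 = 228.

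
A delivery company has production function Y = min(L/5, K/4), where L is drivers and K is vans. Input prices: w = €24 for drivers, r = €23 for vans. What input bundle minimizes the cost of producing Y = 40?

L* = 200, K* = 160

With a fixed-proportions technology, the cost-minimizing bundle uses no slack in either input: L/5 = K/4 = Y.
So L = 5·40 = 200 and K = 4·40 = 160.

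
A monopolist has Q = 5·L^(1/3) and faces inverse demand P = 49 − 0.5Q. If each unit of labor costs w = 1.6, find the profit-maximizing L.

L* = 125

Marginal revenue from the inverse demand is MR = 49 − Q.
The marginal product is MP_L = (5/3)·L^(-2/3).
A monopolist hires until marginal revenue product equals the wage: MR·MP_L = w.
At L, Q = 5·L^(1/3). Substituting and solving: (49 − 5·L^(1/3))·(5/3)·L^(-2/3) = 1.6 gives L = 125.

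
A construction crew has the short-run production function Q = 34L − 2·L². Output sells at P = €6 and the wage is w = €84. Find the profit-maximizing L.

L* = 5

The marginal product of L is MP_L = 34 − 4L.
A price-taking firm hires until the value of the marginal product equals the wage: P·MP_L = w, so 6·(34 − 4L) = 84.
Then 34 − 4L = 14, giving L = 5.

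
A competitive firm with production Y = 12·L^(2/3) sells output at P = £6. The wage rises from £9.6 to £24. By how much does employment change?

ΔL = -117

From P·MP_L = w with MP_L = 8·L^(-1/3), the labor demand is L(w) = (48/w)^(3).
At w = 9.6: L = 125. At w = 24: L = 8.
ΔL = 8 − 125 = -117.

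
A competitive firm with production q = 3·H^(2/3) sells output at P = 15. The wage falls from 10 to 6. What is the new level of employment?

From P·MP_H = w with MP_H = 2·H^(-1/3), the labor demand is H(w) = (30/w)^(3).
At w = 10: H = 27. At w = 6: H = 125.

H* = 125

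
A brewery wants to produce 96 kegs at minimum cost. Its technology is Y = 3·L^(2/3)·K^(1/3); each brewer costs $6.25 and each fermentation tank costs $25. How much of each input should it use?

L* = 64, K* = 8

Cost minimization requires the marginal rate of technical substitution to equal the input-price ratio: MP_L/MP_K = w/r.
Here MP_L/MP_K = (2/3)·(K/L)/(1/3) = 2·(K/L). Setting this equal to 6.25/25 = 0.25 gives K = 0.125L.
Substituting into Y = 96: 3·L^(2/3)·(0.125L)^(1/3) = 96.
Solving, L = 64 and K = 8.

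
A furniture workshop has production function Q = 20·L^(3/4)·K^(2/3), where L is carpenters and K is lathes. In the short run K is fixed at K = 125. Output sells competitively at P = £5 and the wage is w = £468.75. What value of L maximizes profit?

L* = 256

With K = 125, MP_L = (3/4)·20·L^(-1/4)·125^(2/3) = 375·L^(-1/4).
Profit maximization for a price taker requires P·MP_L = w: 5·375·L^(-1/4) = 468.75.
So L^(-1/4) = 0.25, which gives L = 256.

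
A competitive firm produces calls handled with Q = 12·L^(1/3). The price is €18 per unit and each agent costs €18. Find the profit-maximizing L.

MP_L = (1/3)·12·L^(-2/3) = 4·L^(-2/3).
Profit maximization for a price taker requires P·MP_L = w: 18·4·L^(-2/3) = 18.
So L^(-2/3) = 0.25, which gives L = 8.

L* = 8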